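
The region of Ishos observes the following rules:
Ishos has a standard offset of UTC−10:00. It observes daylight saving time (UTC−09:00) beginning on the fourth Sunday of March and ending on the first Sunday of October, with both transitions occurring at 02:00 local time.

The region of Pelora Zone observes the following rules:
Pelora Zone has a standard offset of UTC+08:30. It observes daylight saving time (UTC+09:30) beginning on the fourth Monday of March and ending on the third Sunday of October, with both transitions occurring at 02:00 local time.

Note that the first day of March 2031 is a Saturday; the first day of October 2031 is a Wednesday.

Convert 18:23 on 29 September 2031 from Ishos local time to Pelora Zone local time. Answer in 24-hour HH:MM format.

1 March 2031 is a Saturday, so the first Sunday is March 2 and the fourth is March 23.
1 October 2031 is a Wednesday, so the first Sunday is October 5.
29 September 2031 lies within the daylight-saving period (23 March – 5 October), so Ishos is on daylight time, UTC−09:00.
18:23 Ishos + 9h = 03:23 UTC (rolling into the next day, 30 September 2031).
1 March 2031 is a Saturday, so the first Monday is March 3 and the fourth is March 24.
1 October 2031 is a Wednesday, so the first Sunday is October 5 and the third is October 19.
At the standard offset (UTC+08:30), 03:23 UTC + 8h30m = 11:53 Pelora Zone standard time.
The standard-time date in Pelora Zone, 30 September 2031, lies within the daylight-saving period (24 March – 19 October), so Pelora Zone is on daylight time, UTC+09:30.
03:23 UTC + 9h30m = 12:53 Pelora Zone.

12:53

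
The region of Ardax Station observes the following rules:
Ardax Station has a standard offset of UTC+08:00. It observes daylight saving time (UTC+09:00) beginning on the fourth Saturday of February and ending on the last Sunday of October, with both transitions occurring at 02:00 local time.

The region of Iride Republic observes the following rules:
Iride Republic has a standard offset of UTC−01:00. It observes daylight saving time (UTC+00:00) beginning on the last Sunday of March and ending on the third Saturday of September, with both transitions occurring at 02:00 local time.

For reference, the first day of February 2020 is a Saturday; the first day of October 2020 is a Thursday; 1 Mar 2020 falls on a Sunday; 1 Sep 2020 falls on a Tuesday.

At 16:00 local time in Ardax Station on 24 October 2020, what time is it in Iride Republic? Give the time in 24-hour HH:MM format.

1 February 2020 is a Saturday, so the first Saturday is February 1 and the fourth is February 22.
1 October 2020 is a Thursday, so Sundays fall on 4, 11, 18, 25; the last is October 25.
24 October 2020 falls between 22 February and 25 October, so daylight saving is in effect and Ardax Station is at UTC+09:00.
16:00 Ardax Station − 9h = 07:00 UTC.
1 March 2020 is a Sunday, so Sundays fall on 1, 8, 15, 22, 29; the last is March 29.
1 September 2020 is a Tuesday, so the first Saturday is September 5 and the third is September 19.
At the standard offset (UTC−01:00), 07:00 UTC − 1h = 06:00 Iride Republic standard time.
The standard-time date in Iride Republic, 24 October 2020, is outside the daylight-saving period (29 March – 19 September), so Iride Republic is on standard time, UTC−01:00.
07:00 UTC − 1h = 06:00 Iride Republic.

06:00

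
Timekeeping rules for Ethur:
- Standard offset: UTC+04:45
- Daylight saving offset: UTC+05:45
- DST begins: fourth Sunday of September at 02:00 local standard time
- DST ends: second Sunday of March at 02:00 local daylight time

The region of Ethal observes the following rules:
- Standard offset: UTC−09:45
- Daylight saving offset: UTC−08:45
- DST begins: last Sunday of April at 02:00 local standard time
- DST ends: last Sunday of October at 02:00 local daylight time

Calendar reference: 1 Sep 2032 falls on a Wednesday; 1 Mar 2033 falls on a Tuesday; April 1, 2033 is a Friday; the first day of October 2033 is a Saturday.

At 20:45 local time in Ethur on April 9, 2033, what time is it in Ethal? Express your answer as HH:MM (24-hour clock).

06:15

1 September 2032 is a Wednesday, so the first Sunday is September 5 and the fourth is September 26.
1 March 2033 is a Tuesday, so the first Sunday is March 6 and the second is March 13.
Daylight saving runs 26 September 2032 – 13 March 2033; April 9, 2033 is outside that window, so Ethur is on standard time at UTC+04:45.
20:45 Ethur − 4h45m = 16:00 UTC.
1 April 2033 is a Friday, so Sundays fall on 3, 10, 17, 24; the last is April 24.
1 October 2033 is a Saturday, so Sundays fall on 2, 9, 16, 23, 30; the last is October 30.
At the standard offset (UTC−09:45), 16:00 UTC − 9h45m = 06:15 Ethal standard time.
Daylight saving runs 24 April – 30 October; the standard-time date in Ethal, April 9, 2033, is outside that window, so Ethal is on standard time at UTC−09:45.
16:00 UTC − 9h45m = 06:15 Ethal.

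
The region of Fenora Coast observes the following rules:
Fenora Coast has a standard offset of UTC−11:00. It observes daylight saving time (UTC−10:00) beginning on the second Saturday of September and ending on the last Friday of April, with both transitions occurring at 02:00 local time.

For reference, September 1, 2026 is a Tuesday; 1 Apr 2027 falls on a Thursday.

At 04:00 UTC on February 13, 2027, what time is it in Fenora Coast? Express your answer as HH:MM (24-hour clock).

18:00

1 September 2026 is a Tuesday, so the first Saturday is September 5 and the second is September 12.
1 April 2027 is a Thursday, so Fridays fall on 2, 9, 16, 23, 30; the last is April 30.
At the standard offset (UTC−11:00), 04:00 UTC − 11h = 17:00 Fenora Coast standard time (rolling into the previous day, 12 February 2027).
Daylight saving runs 12 September 2026 – 30 April 2027; the standard-time date in Fenora Coast, February 12, 2027, is inside that window, so Fenora Coast is at UTC−10:00.
04:00 UTC − 10h = 18:00 local (rolling into the previous day, 12 February 2027).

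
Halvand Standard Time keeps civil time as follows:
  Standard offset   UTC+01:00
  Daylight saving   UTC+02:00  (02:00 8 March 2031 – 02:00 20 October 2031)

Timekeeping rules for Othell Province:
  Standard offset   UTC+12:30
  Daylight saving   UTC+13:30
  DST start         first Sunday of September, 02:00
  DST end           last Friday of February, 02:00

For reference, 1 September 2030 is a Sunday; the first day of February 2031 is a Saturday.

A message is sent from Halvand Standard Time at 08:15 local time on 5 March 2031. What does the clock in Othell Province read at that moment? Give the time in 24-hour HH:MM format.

19:45

5 March 2031 is outside the daylight-saving period (8 March – 20 October), so Halvand Standard Time is on standard time, UTC+01:00.
08:15 Halvand Standard Time − 1h = 07:15 UTC.
1 September 2030 is a Sunday, so the first Sunday is September 1.
1 February 2031 is a Saturday, so Fridays fall on 7, 14, 21, 28; the last is February 28.
At the standard offset (UTC+12:30), 07:15 UTC + 12h30m = 19:45 Othell Province standard time.
The standard-time date in Othell Province, 5 March 2031, is outside the daylight-saving period (1 September 2030 – 28 February 2031), so Othell Province is on standard time, UTC+12:30.
07:15 UTC + 12h30m = 19:45 Othell Province.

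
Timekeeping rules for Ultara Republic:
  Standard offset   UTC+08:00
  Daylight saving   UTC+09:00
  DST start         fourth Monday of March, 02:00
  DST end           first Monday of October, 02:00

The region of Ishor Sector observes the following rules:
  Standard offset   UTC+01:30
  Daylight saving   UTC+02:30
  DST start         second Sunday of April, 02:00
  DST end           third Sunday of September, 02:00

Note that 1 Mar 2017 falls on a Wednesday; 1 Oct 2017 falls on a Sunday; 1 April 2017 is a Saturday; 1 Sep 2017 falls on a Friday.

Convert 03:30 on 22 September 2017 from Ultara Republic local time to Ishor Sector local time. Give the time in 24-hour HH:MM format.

20:00

1 March 2017 is a Wednesday, so the first Monday is March 6 and the fourth is March 27.
1 October 2017 is a Sunday, so the first Monday is October 2.
Daylight saving runs 27 March – 2 October; 22 September 2017 is inside that window, so Ultara Republic is at UTC+09:00.
03:30 Ultara Republic − 9h = 18:30 UTC (rolling into the previous day, 21 September 2017).
1 April 2017 is a Saturday, so the first Sunday is April 2 and the second is April 9.
1 September 2017 is a Friday, so the first Sunday is September 3 and the third is September 17.
At the standard offset (UTC+01:30), 18:30 UTC + 1h30m = 20:00 Ishor Sector standard time.
The standard-time date in Ishor Sector, 21 September 2017, is outside the daylight-saving period (9 April – 17 September), so Ishor Sector is on standard time, UTC+01:30.
18:30 UTC + 1h30m = 20:00 Ishor Sector.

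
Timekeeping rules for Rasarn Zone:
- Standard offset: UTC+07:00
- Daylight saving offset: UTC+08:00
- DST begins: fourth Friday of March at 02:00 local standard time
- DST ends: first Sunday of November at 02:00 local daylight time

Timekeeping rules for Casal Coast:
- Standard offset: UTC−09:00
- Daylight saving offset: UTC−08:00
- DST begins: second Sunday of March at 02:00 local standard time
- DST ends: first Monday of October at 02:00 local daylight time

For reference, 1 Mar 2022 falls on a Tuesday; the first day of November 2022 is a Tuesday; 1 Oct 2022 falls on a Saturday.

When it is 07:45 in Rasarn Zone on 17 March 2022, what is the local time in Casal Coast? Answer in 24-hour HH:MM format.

16:45

1 March 2022 is a Tuesday, so the first Friday is March 4 and the fourth is March 25.
1 November 2022 is a Tuesday, so the first Sunday is November 6.
17 March 2022 is outside the daylight-saving period (25 March – 6 November), so Rasarn Zone is on standard time, UTC+07:00.
07:45 Rasarn Zone − 7h = 00:45 UTC.
1 March 2022 is a Tuesday, so the first Sunday is March 6 and the second is March 13.
1 October 2022 is a Saturday, so the first Monday is October 3.
At the standard offset (UTC−09:00), 00:45 UTC − 9h = 15:45 Casal Coast standard time (rolling into the previous day, 16 March 2022).
The standard-time date in Casal Coast, 16 March 2022, falls between 13 March and 3 October, so daylight saving is in effect and Casal Coast is at UTC−08:00.
00:45 UTC − 8h = 16:45 Casal Coast (rolling into the previous day, 16 March 2022).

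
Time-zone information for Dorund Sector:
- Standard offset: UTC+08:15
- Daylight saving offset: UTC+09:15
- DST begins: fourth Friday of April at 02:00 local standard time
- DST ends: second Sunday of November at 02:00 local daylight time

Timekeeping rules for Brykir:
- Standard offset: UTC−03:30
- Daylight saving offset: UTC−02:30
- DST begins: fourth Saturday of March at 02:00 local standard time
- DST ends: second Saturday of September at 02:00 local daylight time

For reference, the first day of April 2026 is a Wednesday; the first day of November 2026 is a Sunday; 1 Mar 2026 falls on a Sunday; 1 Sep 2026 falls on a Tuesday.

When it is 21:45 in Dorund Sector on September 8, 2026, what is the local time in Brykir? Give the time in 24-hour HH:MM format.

1 April 2026 is a Wednesday, so the first Friday is April 3 and the fourth is April 24.
1 November 2026 is a Sunday, so the first Sunday is November 1 and the second is November 8.
September 8, 2026 lies within the daylight-saving period (24 April – 8 November), so Dorund Sector is on daylight time, UTC+09:15.
21:45 Dorund Sector − 9h15m = 12:30 UTC.
1 March 2026 is a Sunday, so the first Saturday is March 7 and the fourth is March 28.
1 September 2026 is a Tuesday, so the first Saturday is September 5 and the second is September 12.
At the standard offset (UTC−03:30), 12:30 UTC − 3h30m = 09:00 Brykir standard time.
The standard-time date in Brykir, September 8, 2026, falls between 28 March and 12 September, so daylight saving is in effect and Brykir is at UTC−02:30.
12:30 UTC − 2h30m = 10:00 Brykir.

10:00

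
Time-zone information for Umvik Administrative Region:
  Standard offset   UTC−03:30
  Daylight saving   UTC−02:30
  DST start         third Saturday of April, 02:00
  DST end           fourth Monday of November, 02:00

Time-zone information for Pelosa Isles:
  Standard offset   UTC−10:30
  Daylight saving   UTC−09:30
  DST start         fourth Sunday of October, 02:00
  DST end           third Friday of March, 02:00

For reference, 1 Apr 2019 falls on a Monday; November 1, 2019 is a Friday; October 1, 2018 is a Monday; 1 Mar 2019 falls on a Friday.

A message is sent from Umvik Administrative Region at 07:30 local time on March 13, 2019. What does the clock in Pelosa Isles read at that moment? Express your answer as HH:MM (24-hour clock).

01:30

1 April 2019 is a Monday, so the first Saturday is April 6 and the third is April 20.
1 November 2019 is a Friday, so the first Monday is November 4 and the fourth is November 25.
March 13, 2019 is outside the daylight-saving period (20 April – 25 November), so Umvik Administrative Region is on standard time, UTC−03:30.
07:30 Umvik Administrative Region + 3h30m = 11:00 UTC.
1 October 2018 is a Monday, so the first Sunday is October 7 and the fourth is October 28.
1 March 2019 is a Friday, so the first Friday is March 1 and the third is March 15.
At the standard offset (UTC−10:30), 11:00 UTC − 10h30m = 00:30 Pelosa Isles standard time.
Daylight saving runs 28 October 2018 – 15 March 2019; the standard-time date in Pelosa Isles, March 13, 2019, is inside that window, so Pelosa Isles is at UTC−09:30.
11:00 UTC − 9h30m = 01:30 Pelosa Isles.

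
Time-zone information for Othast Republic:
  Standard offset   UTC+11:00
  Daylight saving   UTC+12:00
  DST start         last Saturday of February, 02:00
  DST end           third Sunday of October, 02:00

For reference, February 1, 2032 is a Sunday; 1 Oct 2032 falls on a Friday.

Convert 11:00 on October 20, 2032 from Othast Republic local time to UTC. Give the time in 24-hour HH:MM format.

1 February 2032 is a Sunday, so Saturdays fall on 7, 14, 21, 28; the last is February 28.
1 October 2032 is a Friday, so the first Sunday is October 3 and the third is October 17.
October 20, 2032 does not fall between 28 February and 17 October, so daylight saving is not in effect and Othast Republic is at UTC+11:00.
11:00 local − 11h = 00:00 UTC.

00:00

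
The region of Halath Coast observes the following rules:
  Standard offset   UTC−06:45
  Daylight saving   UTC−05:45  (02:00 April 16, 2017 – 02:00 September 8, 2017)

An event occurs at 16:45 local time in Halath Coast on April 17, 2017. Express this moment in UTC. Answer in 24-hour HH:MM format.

Daylight saving runs 16 April – 8 September; April 17, 2017 is inside that window, so Halath Coast is at UTC−05:45.
16:45 local + 5h45m = 22:30 UTC.

22:30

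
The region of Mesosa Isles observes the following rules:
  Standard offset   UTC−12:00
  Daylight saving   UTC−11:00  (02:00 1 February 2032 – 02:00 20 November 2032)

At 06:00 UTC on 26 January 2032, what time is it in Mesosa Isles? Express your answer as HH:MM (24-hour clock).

At the standard offset (UTC−12:00), 06:00 UTC − 12h = 18:00 Mesosa Isles standard time (rolling into the previous day, 25 January 2032).
The standard-time date in Mesosa Isles, 25 January 2032, is outside the daylight-saving period (1 February – 20 November), so Mesosa Isles is on standard time, UTC−12:00.
06:00 UTC − 12h = 18:00 local (rolling into the previous day, 25 January 2032).

18:00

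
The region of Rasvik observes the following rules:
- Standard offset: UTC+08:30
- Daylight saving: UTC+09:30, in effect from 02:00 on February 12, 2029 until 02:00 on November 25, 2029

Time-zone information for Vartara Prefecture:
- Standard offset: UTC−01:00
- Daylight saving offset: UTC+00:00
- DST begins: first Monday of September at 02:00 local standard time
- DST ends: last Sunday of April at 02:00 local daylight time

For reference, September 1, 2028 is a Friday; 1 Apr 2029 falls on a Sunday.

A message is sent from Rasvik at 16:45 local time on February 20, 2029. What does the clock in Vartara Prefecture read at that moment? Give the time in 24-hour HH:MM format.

07:15

Daylight saving runs 12 February – 25 November; February 20, 2029 is inside that window, so Rasvik is at UTC+09:30.
16:45 Rasvik − 9h30m = 07:15 UTC.
1 September 2028 is a Friday, so the first Monday is September 4.
1 April 2029 is a Sunday, so Sundays fall on 1, 8, 15, 22, 29; the last is April 29.
At the standard offset (UTC−01:00), 07:15 UTC − 1h = 06:15 Vartara Prefecture standard time.
Daylight saving runs 4 September 2028 – 29 April 2029; the standard-time date in Vartara Prefecture, February 20, 2029, is inside that window, so Vartara Prefecture is at UTC+00:00.
07:15 UTC + 0h = 07:15 Vartara Prefecture.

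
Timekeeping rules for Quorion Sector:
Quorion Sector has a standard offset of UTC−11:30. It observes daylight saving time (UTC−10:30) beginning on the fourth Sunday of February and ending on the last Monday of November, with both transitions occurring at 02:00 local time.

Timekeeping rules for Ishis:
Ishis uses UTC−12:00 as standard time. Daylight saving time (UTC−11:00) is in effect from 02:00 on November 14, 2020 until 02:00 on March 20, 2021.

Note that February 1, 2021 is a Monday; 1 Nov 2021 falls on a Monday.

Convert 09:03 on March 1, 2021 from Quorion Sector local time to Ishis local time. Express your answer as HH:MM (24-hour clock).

08:33

1 February 2021 is a Monday, so the first Sunday is February 7 and the fourth is February 28.
1 November 2021 is a Monday, so Mondays fall on 1, 8, 15, 22, 29; the last is November 29.
Daylight saving runs 28 February – 29 November; March 1, 2021 is inside that window, so Quorion Sector is at UTC−10:30.
09:03 Quorion Sector + 10h30m = 19:33 UTC.
At the standard offset (UTC−12:00), 19:33 UTC − 12h = 07:33 Ishis standard time.
Daylight saving runs 14 November 2020 – 20 March 2021; the standard-time date in Ishis, March 1, 2021, is inside that window, so Ishis is at UTC−11:00.
19:33 UTC − 11h = 08:33 Ishis.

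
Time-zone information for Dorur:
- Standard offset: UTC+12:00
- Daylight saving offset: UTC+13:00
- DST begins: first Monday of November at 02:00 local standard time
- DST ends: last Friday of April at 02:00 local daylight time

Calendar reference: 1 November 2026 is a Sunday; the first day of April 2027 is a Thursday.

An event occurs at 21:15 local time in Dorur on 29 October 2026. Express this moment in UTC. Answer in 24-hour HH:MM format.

1 November 2026 is a Sunday, so the first Monday is November 2.
1 April 2027 is a Thursday, so Fridays fall on 2, 9, 16, 23, 30; the last is April 30.
Daylight saving runs 2 November 2026 – 30 April 2027; 29 October 2026 is outside that window, so Dorur is on standard time at UTC+12:00.
21:15 local − 12h = 09:15 UTC.

09:15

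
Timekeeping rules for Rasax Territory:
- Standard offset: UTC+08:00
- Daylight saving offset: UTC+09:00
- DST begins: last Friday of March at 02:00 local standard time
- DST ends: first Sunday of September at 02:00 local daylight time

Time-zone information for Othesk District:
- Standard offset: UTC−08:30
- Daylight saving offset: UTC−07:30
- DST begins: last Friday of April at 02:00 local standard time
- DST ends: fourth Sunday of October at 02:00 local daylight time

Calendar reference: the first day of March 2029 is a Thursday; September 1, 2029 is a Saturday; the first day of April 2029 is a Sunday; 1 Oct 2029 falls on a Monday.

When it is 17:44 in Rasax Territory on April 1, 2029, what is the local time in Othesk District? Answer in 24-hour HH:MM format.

00:14

1 March 2029 is a Thursday, so Fridays fall on 2, 9, 16, 23, 30; the last is March 30.
1 September 2029 is a Saturday, so the first Sunday is September 2.
April 1, 2029 falls between 30 March and 2 September, so daylight saving is in effect and Rasax Territory is at UTC+09:00.
17:44 Rasax Territory − 9h = 08:44 UTC.
1 April 2029 is a Sunday, so Fridays fall on 6, 13, 20, 27; the last is April 27.
1 October 2029 is a Monday, so the first Sunday is October 7 and the fourth is October 28.
At the standard offset (UTC−08:30), 08:44 UTC − 8h30m = 00:14 Othesk District standard time.
The standard-time date in Othesk District, April 1, 2029, is outside the daylight-saving period (27 April – 28 October), so Othesk District is on standard time, UTC−08:30.
08:44 UTC − 8h30m = 00:14 Othesk District.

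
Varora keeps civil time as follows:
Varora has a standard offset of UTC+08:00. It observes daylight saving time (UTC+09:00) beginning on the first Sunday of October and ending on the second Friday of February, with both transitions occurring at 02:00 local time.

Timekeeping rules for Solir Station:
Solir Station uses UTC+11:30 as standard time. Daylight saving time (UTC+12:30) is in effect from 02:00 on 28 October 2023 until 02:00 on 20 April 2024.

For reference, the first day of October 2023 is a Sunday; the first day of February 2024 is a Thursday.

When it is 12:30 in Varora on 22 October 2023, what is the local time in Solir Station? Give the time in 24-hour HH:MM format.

15:00

1 October 2023 is a Sunday, so the first Sunday is October 1.
1 February 2024 is a Thursday, so the first Friday is February 2 and the second is February 9.
Daylight saving runs 1 October 2023 – 9 February 2024; 22 October 2023 is inside that window, so Varora is at UTC+09:00.
12:30 Varora − 9h = 03:30 UTC.
At the standard offset (UTC+11:30), 03:30 UTC + 11h30m = 15:00 Solir Station standard time.
Daylight saving runs 28 October 2023 – 20 April 2024; the standard-time date in Solir Station, 22 October 2023, is outside that window, so Solir Station is on standard time at UTC+11:30.
03:30 UTC + 11h30m = 15:00 Solir Station.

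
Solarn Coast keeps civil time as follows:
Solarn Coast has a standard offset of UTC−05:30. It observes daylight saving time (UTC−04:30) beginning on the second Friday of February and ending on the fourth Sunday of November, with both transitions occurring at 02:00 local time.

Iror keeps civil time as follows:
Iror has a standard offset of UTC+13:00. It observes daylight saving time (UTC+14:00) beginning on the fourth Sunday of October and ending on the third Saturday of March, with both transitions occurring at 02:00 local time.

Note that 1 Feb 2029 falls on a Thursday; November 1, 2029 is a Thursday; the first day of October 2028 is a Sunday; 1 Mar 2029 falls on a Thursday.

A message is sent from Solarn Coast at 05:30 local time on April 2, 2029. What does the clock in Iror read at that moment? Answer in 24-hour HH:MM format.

1 February 2029 is a Thursday, so the first Friday is February 2 and the second is February 9.
1 November 2029 is a Thursday, so the first Sunday is November 4 and the fourth is November 25.
April 2, 2029 lies within the daylight-saving period (9 February – 25 November), so Solarn Coast is on daylight time, UTC−04:30.
05:30 Solarn Coast + 4h30m = 10:00 UTC.
1 October 2028 is a Sunday, so the first Sunday is October 1 and the fourth is October 22.
1 March 2029 is a Thursday, so the first Saturday is March 3 and the third is March 17.
At the standard offset (UTC+13:00), 10:00 UTC + 13h = 23:00 Iror standard time.
The standard-time date in Iror, April 2, 2029, is outside the daylight-saving period (22 October 2028 – 17 March 2029), so Iror is on standard time, UTC+13:00.
10:00 UTC + 13h = 23:00 Iror.

23:00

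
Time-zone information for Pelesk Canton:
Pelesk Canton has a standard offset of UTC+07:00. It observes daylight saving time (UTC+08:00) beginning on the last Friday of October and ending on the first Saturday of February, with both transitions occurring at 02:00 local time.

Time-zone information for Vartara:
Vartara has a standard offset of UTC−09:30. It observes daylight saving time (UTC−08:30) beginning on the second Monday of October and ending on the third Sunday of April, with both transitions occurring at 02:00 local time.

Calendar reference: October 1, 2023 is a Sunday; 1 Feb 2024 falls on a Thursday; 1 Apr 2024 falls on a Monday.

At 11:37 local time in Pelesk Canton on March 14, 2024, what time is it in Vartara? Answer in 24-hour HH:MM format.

1 October 2023 is a Sunday, so Fridays fall on 6, 13, 20, 27; the last is October 27.
1 February 2024 is a Thursday, so the first Saturday is February 3.
March 14, 2024 is outside the daylight-saving period (27 October 2023 – 3 February 2024), so Pelesk Canton is on standard time, UTC+07:00.
11:37 Pelesk Canton − 7h = 04:37 UTC.
1 October 2023 is a Sunday, so the first Monday is October 2 and the second is October 9.
1 April 2024 is a Monday, so the first Sunday is April 7 and the third is April 21.
At the standard offset (UTC−09:30), 04:37 UTC − 9h30m = 19:07 Vartara standard time (rolling into the previous day, 13 March 2024).
The standard-time date in Vartara, March 13, 2024, lies within the daylight-saving period (9 October 2023 – 21 April 2024), so Vartara is on daylight time, UTC−08:30.
04:37 UTC − 8h30m = 20:07 Vartara (rolling into the previous day, 13 March 2024).

20:07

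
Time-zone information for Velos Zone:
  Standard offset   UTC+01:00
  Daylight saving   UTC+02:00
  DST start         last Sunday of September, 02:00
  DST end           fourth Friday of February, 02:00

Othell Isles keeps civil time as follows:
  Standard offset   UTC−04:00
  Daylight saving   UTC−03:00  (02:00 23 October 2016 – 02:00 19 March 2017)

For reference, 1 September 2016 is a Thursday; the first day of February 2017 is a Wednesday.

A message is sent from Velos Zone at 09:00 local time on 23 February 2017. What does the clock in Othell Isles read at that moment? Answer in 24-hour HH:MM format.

1 September 2016 is a Thursday, so Sundays fall on 4, 11, 18, 25; the last is September 25.
1 February 2017 is a Wednesday, so the first Friday is February 3 and the fourth is February 24.
Daylight saving runs 25 September 2016 – 24 February 2017; 23 February 2017 is inside that window, so Velos Zone is at UTC+02:00.
09:00 Velos Zone − 2h = 07:00 UTC.
At the standard offset (UTC−04:00), 07:00 UTC − 4h = 03:00 Othell Isles standard time.
The standard-time date in Othell Isles, 23 February 2017, falls between 23 October 2016 and 19 March 2017, so daylight saving is in effect and Othell Isles is at UTC−03:00.
07:00 UTC − 3h = 04:00 Othell Isles.

04:00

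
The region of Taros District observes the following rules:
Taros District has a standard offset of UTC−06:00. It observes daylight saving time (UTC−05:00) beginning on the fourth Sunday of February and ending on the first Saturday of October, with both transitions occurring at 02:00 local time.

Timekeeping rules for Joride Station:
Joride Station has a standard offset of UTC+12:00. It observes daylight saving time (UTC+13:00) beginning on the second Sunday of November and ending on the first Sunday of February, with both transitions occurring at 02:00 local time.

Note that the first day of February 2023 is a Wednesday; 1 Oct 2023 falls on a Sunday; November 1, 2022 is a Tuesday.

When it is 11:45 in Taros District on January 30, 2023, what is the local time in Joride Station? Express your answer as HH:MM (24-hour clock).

1 February 2023 is a Wednesday, so the first Sunday is February 5 and the fourth is February 26.
1 October 2023 is a Sunday, so the first Saturday is October 7.
January 30, 2023 does not fall between 26 February and 7 October, so daylight saving is not in effect and Taros District is at UTC−06:00.
11:45 Taros District + 6h = 17:45 UTC.
1 November 2022 is a Tuesday, so the first Sunday is November 6 and the second is November 13.
1 February 2023 is a Wednesday, so the first Sunday is February 5.
At the standard offset (UTC+12:00), 17:45 UTC + 12h = 05:45 Joride Station standard time (rolling into the next day, 31 January 2023).
The standard-time date in Joride Station, January 31, 2023, lies within the daylight-saving period (13 November 2022 – 5 February 2023), so Joride Station is on daylight time, UTC+13:00.
17:45 UTC + 13h = 06:45 Joride Station (rolling into the next day, 31 January 2023).

06:45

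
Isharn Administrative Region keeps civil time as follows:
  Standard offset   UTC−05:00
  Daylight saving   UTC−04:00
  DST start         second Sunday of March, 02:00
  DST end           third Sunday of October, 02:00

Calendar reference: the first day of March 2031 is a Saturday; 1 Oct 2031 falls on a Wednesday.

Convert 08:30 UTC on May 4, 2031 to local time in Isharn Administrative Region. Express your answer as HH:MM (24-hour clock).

04:30

1 March 2031 is a Saturday, so the first Sunday is March 2 and the second is March 9.
1 October 2031 is a Wednesday, so the first Sunday is October 5 and the third is October 19.
At the standard offset (UTC−05:00), 08:30 UTC − 5h = 03:30 Isharn Administrative Region standard time.
The standard-time date in Isharn Administrative Region, May 4, 2031, falls between 9 March and 19 October, so daylight saving is in effect and Isharn Administrative Region is at UTC−04:00.
08:30 UTC − 4h = 04:30 local.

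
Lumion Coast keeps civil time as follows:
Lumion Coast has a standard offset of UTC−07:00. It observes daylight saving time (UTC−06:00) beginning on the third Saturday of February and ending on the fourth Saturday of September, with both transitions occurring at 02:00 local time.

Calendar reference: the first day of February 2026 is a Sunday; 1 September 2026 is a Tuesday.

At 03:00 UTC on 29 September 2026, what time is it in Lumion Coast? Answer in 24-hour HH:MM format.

20:00

1 February 2026 is a Sunday, so the first Saturday is February 7 and the third is February 21.
1 September 2026 is a Tuesday, so the first Saturday is September 5 and the fourth is September 26.
At the standard offset (UTC−07:00), 03:00 UTC − 7h = 20:00 Lumion Coast standard time (rolling into the previous day, 28 September 2026).
Daylight saving runs 21 February – 26 September; the standard-time date in Lumion Coast, 28 September 2026, is outside that window, so Lumion Coast is on standard time at UTC−07:00.
03:00 UTC − 7h = 20:00 local (rolling into the previous day, 28 September 2026).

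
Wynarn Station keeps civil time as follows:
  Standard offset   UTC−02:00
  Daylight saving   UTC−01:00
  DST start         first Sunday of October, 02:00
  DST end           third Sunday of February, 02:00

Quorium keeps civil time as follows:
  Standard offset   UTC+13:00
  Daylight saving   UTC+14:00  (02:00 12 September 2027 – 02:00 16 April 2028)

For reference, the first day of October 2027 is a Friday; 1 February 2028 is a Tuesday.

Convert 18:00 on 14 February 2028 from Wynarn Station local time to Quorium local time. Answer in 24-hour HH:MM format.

09:00

1 October 2027 is a Friday, so the first Sunday is October 3.
1 February 2028 is a Tuesday, so the first Sunday is February 6 and the third is February 20.
Daylight saving runs 3 October 2027 – 20 February 2028; 14 February 2028 is inside that window, so Wynarn Station is at UTC−01:00.
18:00 Wynarn Station + 1h = 19:00 UTC.
At the standard offset (UTC+13:00), 19:00 UTC + 13h = 08:00 Quorium standard time (rolling into the next day, 15 February 2028).
The standard-time date in Quorium, 15 February 2028, lies within the daylight-saving period (12 September 2027 – 16 April 2028), so Quorium is on daylight time, UTC+14:00.
19:00 UTC + 14h = 09:00 Quorium (rolling into the next day, 15 February 2028).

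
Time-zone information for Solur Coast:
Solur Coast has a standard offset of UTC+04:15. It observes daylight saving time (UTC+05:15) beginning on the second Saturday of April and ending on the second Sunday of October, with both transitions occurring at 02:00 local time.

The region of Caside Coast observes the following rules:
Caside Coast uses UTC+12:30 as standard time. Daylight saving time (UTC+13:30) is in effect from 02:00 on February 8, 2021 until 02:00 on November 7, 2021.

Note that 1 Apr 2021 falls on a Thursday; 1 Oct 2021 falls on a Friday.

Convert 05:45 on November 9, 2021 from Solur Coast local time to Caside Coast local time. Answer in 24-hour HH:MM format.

14:00

1 April 2021 is a Thursday, so the first Saturday is April 3 and the second is April 10.
1 October 2021 is a Friday, so the first Sunday is October 3 and the second is October 10.
November 9, 2021 is outside the daylight-saving period (10 April – 10 October), so Solur Coast is on standard time, UTC+04:15.
05:45 Solur Coast − 4h15m = 01:30 UTC.
At the standard offset (UTC+12:30), 01:30 UTC + 12h30m = 14:00 Caside Coast standard time.
Daylight saving runs 8 February – 7 November; the standard-time date in Caside Coast, November 9, 2021, is outside that window, so Caside Coast is on standard time at UTC+12:30.
01:30 UTC + 12h30m = 14:00 Caside Coast.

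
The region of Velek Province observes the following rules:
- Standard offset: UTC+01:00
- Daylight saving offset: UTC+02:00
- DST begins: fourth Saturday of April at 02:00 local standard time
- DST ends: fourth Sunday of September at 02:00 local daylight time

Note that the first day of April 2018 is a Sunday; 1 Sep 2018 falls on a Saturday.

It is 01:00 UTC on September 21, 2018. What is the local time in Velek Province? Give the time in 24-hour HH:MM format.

1 April 2018 is a Sunday, so the first Saturday is April 7 and the fourth is April 28.
1 September 2018 is a Saturday, so the first Sunday is September 2 and the fourth is September 23.
At the standard offset (UTC+01:00), 01:00 UTC + 1h = 02:00 Velek Province standard time.
The standard-time date in Velek Province, September 21, 2018, falls between 28 April and 23 September, so daylight saving is in effect and Velek Province is at UTC+02:00.
01:00 UTC + 2h = 03:00 local.

03:00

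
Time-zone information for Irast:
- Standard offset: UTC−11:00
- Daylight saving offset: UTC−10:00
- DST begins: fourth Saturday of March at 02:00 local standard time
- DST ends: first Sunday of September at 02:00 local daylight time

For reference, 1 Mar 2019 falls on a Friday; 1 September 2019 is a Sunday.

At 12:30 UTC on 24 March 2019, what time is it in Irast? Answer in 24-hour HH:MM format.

02:30

1 March 2019 is a Friday, so the first Saturday is March 2 and the fourth is March 23.
1 September 2019 is a Sunday, so the first Sunday is September 1.
At the standard offset (UTC−11:00), 12:30 UTC − 11h = 01:30 Irast standard time.
The standard-time date in Irast, 24 March 2019, lies within the daylight-saving period (23 March – 1 September), so Irast is on daylight time, UTC−10:00.
12:30 UTC − 10h = 02:30 local.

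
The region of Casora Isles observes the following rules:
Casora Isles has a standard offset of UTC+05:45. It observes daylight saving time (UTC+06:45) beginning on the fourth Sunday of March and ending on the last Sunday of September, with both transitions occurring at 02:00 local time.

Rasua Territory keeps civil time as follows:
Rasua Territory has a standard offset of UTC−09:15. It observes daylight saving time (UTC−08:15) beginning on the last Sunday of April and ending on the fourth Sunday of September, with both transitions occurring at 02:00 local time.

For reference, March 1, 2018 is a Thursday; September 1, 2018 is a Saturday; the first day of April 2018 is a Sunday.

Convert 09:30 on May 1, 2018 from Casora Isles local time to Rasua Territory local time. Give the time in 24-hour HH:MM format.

18:30

1 March 2018 is a Thursday, so the first Sunday is March 4 and the fourth is March 25.
1 September 2018 is a Saturday, so Sundays fall on 2, 9, 16, 23, 30; the last is September 30.
Daylight saving runs 25 March – 30 September; May 1, 2018 is inside that window, so Casora Isles is at UTC+06:45.
09:30 Casora Isles − 6h45m = 02:45 UTC.
1 April 2018 is a Sunday, so Sundays fall on 1, 8, 15, 22, 29; the last is April 29.
1 September 2018 is a Saturday, so the first Sunday is September 2 and the fourth is September 23.
At the standard offset (UTC−09:15), 02:45 UTC − 9h15m = 17:30 Rasua Territory standard time (rolling into the previous day, 30 April 2018).
The standard-time date in Rasua Territory, April 30, 2018, lies within the daylight-saving period (29 April – 23 September), so Rasua Territory is on daylight time, UTC−08:15.
02:45 UTC − 8h15m = 18:30 Rasua Territory (rolling into the previous day, 30 April 2018).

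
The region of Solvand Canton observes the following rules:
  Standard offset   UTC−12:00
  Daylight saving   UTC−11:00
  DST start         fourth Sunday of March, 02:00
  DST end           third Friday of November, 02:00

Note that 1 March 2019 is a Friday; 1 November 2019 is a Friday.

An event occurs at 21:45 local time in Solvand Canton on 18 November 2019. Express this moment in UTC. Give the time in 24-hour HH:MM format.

1 March 2019 is a Friday, so the first Sunday is March 3 and the fourth is March 24.
1 November 2019 is a Friday, so the first Friday is November 1 and the third is November 15.
18 November 2019 is outside the daylight-saving period (24 March – 15 November), so Solvand Canton is on standard time, UTC−12:00.
21:45 local + 12h = 09:45 UTC (rolling into the next day, 19 November 2019).

09:45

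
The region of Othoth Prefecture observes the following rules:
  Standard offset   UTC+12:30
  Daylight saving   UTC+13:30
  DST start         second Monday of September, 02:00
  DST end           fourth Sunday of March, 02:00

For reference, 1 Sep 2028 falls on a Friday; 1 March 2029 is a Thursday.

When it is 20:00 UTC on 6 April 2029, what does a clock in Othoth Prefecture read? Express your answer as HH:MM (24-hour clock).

1 September 2028 is a Friday, so the first Monday is September 4 and the second is September 11.
1 March 2029 is a Thursday, so the first Sunday is March 4 and the fourth is March 25.
At the standard offset (UTC+12:30), 20:00 UTC + 12h30m = 08:30 Othoth Prefecture standard time (rolling into the next day, 7 April 2029).
Daylight saving runs 11 September 2028 – 25 March 2029; the standard-time date in Othoth Prefecture, 7 April 2029, is outside that window, so Othoth Prefecture is on standard time at UTC+12:30.
20:00 UTC + 12h30m = 08:30 local (rolling into the next day, 7 April 2029).

08:30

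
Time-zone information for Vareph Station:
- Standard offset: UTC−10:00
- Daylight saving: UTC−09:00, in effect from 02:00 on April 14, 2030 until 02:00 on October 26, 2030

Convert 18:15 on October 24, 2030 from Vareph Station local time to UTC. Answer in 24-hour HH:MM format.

Daylight saving runs 14 April – 26 October; October 24, 2030 is inside that window, so Vareph Station is at UTC−09:00.
18:15 local + 9h = 03:15 UTC (rolling into the next day, 25 October 2030).

03:15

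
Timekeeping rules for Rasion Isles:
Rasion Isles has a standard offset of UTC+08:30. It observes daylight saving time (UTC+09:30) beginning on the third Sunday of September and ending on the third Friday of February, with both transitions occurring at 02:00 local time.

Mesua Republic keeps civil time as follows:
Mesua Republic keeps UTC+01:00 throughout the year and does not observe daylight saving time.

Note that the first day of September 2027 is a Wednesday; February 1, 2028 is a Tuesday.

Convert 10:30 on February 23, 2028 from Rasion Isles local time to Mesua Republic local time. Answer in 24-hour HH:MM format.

03:00

1 September 2027 is a Wednesday, so the first Sunday is September 5 and the third is September 19.
1 February 2028 is a Tuesday, so the first Friday is February 4 and the third is February 18.
Daylight saving runs 19 September 2027 – 18 February 2028; February 23, 2028 is outside that window, so Rasion Isles is on standard time at UTC+08:30.
10:30 Rasion Isles − 8h30m = 02:00 UTC.
Mesua Republic has no daylight saving, so its offset is UTC+01:00 year-round.
02:00 UTC + 1h = 03:00 Mesua Republic.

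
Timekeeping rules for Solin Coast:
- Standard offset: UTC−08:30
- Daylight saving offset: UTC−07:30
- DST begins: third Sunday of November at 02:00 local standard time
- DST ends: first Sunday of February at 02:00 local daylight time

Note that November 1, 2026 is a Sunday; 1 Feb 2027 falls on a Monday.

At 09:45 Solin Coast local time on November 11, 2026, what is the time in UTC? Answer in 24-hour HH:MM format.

1 November 2026 is a Sunday, so the first Sunday is November 1 and the third is November 15.
1 February 2027 is a Monday, so the first Sunday is February 7.
November 11, 2026 is outside the daylight-saving period (15 November 2026 – 7 February 2027), so Solin Coast is on standard time, UTC−08:30.
09:45 local + 8h30m = 18:15 UTC.

18:15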